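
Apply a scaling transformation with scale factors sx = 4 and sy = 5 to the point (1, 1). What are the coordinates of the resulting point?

Scaling matrix:
[[4, 0], [0, 5]]
Result: (1 × 4, 1 × 5) = (4, 5)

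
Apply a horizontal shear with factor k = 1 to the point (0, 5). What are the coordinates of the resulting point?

Shear matrix for horizontal shear with factor k = 1:
[[1, 1], [0, 1]]
Result: (0, 5) → (5, 5)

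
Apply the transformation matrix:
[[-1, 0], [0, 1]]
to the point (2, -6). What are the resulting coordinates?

Matrix multiplication:
[[-1, 0], [0, 1]] × [2, -6]ᵀ
= [(-1)(2) + (0)(-6), (0)(2) + (1)(-6)]ᵀ
= [-2, -6]ᵀ
Result: (-2, -6)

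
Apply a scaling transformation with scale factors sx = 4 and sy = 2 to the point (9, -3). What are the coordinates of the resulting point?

Scaling matrix:
[[4, 0], [0, 2]]
Result: (9 × 4, -3 × 2) = (36, -6)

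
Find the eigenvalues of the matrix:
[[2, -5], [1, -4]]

Characteristic equation: det(A - λI) = 0
λ² - (trace)λ + (det) = 0
trace = 2 + -4 = -2, det = (2)(-4) - (-5)(1) = -3
λ² - (-2)λ + (-3) = 0
λ = (-2 ± √((-2)² - 4·(-3))) / 2 = (-2 ± √16) / 2
Solving: λ = -3, 1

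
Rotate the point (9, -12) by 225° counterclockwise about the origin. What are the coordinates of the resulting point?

Rotation matrix for 225°: [[cos 225°, -sin 225°], [sin 225°, cos 225°]] ≈ [[-0.707107, 0.707107], [-0.707107, -0.707107]]
[[-0.707107, 0.707107], [-0.707107, -0.707107]] × [9, -12]ᵀ ≈ [-14.8492, 2.1213]ᵀ
Result: (-14.8492, 2.1213)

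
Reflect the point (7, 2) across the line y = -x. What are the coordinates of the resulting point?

Reflection across line y = -x: (7, 2) → (-2, -7)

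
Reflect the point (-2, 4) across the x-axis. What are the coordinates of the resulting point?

Reflection across x-axis: (-2, 4) → (-2, -4)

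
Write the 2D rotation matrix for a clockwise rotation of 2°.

Rotation matrix formula: [[cos θ, -sin θ], [sin θ, cos θ]]
A clockwise rotation by 2° is equivalent to a counterclockwise rotation by -2°.
For θ = -2°:
cos(-2°) = 0.9994
sin(-2°) = -0.0349
Result: [[0.9994, 0.0349], [-0.0349, 0.9994]]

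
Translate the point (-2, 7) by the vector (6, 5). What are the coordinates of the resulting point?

Translation by (6, 5) (homogeneous matrix [[1, 0, 6], [0, 1, 5], [0, 0, 1]]):
x' = -2 + 6 = 4
y' = 7 + 5 = 12
Result: (4, 12)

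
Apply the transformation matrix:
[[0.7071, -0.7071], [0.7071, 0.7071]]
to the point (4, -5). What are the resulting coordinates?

Matrix multiplication:
[[0.7071, -0.7071], [0.7071, 0.7071]] × [4, -5]ᵀ
= [(0.7071)(4) + (-0.7071)(-5), (0.7071)(4) + (0.7071)(-5)]ᵀ
= [6.3639, -0.7071]ᵀ
Result: (6.3639, -0.7071)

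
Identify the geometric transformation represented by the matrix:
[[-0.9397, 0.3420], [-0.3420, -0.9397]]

This matrix represents: rotation by 200° counterclockwise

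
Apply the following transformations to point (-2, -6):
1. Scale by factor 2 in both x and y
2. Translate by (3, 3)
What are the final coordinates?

Step 1: Scale (-2, -6) by 2 → (-4, -12)
Step 2: Translate by (3, 3) → (-1, -9)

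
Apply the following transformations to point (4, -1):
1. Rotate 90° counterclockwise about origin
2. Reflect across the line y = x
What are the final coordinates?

Step 1: Rotate 90° → (1, 4)
Step 2: Reflect across line y = x → (4, 1)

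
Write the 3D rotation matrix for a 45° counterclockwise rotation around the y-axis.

Rotation matrix for counterclockwise 45° around y-axis:
cos(45°) = √2/2, sin(45°) = √2/2
Result: [[√2/2, 0, √2/2], [0, 1, 0], [-√2/2, 0, √2/2]]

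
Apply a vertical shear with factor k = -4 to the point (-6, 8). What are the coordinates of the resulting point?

Shear matrix for vertical shear with factor k = -4:
[[1, 0], [-4, 1]]
Result: (-6, 8) → (-6, 32)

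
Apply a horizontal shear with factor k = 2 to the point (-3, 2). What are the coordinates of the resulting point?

Shear matrix for horizontal shear with factor k = 2:
[[1, 2], [0, 1]]
Result: (-3, 2) → (1, 2)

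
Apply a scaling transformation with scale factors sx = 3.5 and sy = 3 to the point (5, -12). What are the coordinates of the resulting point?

Scaling matrix:
[[3.50, 0], [0, 3]]
Result: (5 × 3.5, -12 × 3) = (17.5, -36)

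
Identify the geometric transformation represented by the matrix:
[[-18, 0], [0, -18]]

This matrix represents: uniform scaling by factor -18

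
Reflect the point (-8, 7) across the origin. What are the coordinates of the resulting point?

Reflection across origin: (-8, 7) → (8, -7)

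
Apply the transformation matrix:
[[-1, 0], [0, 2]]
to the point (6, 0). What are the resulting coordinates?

Matrix multiplication:
[[-1, 0], [0, 2]] × [6, 0]ᵀ
= [(-1)(6) + (0)(0), (0)(6) + (2)(0)]ᵀ
= [-6, 0]ᵀ
Result: (-6, 0)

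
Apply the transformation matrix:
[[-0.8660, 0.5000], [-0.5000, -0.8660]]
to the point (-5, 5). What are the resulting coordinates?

Matrix multiplication:
[[-0.8660, 0.5000], [-0.5000, -0.8660]] × [-5, 5]ᵀ
= [(-0.8660)(-5) + (0.5000)(5), (-0.5000)(-5) + (-0.8660)(5)]ᵀ
= [6.8300, -1.8300]ᵀ
Result: (6.8300, -1.8300)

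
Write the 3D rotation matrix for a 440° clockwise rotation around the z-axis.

Rotation matrix for clockwise 440° around z-axis:
A clockwise rotation by 440° is a counterclockwise rotation by -440°.
cos(-440°) = 0.1736, sin(-440°) = -0.9848
Result: [[0.1736, 0.9848, 0], [-0.9848, 0.1736, 0], [0, 0, 1]]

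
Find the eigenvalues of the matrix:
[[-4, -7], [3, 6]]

Characteristic equation: det(A - λI) = 0
λ² - (trace)λ + (det) = 0
trace = -4 + 6 = 2, det = (-4)(6) - (-7)(3) = -3
λ² - (2)λ + (-3) = 0
λ = (2 ± √((2)² - 4·(-3))) / 2 = (2 ± √16) / 2
Solving: λ = -1, 3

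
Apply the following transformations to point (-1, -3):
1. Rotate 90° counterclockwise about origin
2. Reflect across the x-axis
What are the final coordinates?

Step 1: Rotate 90° → (3, -1)
Step 2: Reflect across x-axis → (3, 1)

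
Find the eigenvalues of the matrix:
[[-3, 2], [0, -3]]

Characteristic equation: det(A - λI) = 0
λ² - (trace)λ + (det) = 0
trace = -3 + -3 = -6, det = (-3)(-3) - (2)(0) = 9
λ² - (-6)λ + (9) = 0
λ = (-6 ± √((-6)² - 4·(9))) / 2 = (-6 ± √0) / 2
Solving: λ = -3, -3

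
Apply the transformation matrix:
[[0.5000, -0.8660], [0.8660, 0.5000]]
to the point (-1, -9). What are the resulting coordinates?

Matrix multiplication:
[[0.5000, -0.8660], [0.8660, 0.5000]] × [-1, -9]ᵀ
= [(0.5000)(-1) + (-0.8660)(-9), (0.8660)(-1) + (0.5000)(-9)]ᵀ
= [7.2940, -5.3660]ᵀ
Result: (7.2940, -5.3660)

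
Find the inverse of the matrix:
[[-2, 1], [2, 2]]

For [[a,b],[c,d]], inverse = (1/det)·[[d,-b],[-c,a]]
det = (-2)(2) - (1)(2) = -4 - 2 = -6
Inverse = (1/-6)·[[2, -1], [-2, -2]]
= [[-1/3, 1/6], [1/3, 1/3]]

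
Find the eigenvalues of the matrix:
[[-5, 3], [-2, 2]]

Characteristic equation: det(A - λI) = 0
λ² - (trace)λ + (det) = 0
trace = -5 + 2 = -3, det = (-5)(2) - (3)(-2) = -4
λ² - (-3)λ + (-4) = 0
λ = (-3 ± √((-3)² - 4·(-4))) / 2 = (-3 ± √25) / 2
Solving: λ = -4, 1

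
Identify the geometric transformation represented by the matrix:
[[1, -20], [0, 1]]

This matrix represents: horizontal shear with factor -20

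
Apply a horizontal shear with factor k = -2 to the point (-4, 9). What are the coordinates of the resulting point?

Shear matrix for horizontal shear with factor k = -2:
[[1, -2], [0, 1]]
Result: (-4, 9) → (-22, 9)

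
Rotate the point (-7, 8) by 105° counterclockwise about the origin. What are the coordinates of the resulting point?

Rotation matrix for 105°: [[cos 105°, -sin 105°], [sin 105°, cos 105°]] ≈ [[-0.258819, -0.965926], [0.965926, -0.258819]]
[[-0.258819, -0.965926], [0.965926, -0.258819]] × [-7, 8]ᵀ ≈ [-5.9157, -8.8320]ᵀ
Result: (-5.9157, -8.8320)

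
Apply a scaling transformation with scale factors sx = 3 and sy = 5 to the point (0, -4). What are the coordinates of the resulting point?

Scaling matrix:
[[3, 0], [0, 5]]
Result: (0 × 3, -4 × 5) = (0, -20)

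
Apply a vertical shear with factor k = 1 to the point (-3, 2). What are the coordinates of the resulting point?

Shear matrix for vertical shear with factor k = 1:
[[1, 0], [1, 1]]
Result: (-3, 2) → (-3, -1)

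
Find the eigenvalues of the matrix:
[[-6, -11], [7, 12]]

Characteristic equation: det(A - λI) = 0
λ² - (trace)λ + (det) = 0
trace = -6 + 12 = 6, det = (-6)(12) - (-11)(7) = 5
λ² - (6)λ + (5) = 0
λ = (6 ± √((6)² - 4·(5))) / 2 = (6 ± √16) / 2
Solving: λ = 1, 5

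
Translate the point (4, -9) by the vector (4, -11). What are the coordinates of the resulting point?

Translation by (4, -11) (homogeneous matrix [[1, 0, 4], [0, 1, -11], [0, 0, 1]]):
x' = 4 + 4 = 8
y' = -9 + -11 = -20
Result: (8, -20)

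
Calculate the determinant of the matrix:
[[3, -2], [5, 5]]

For a 2×2 matrix [[a, b], [c, d]], det = ad - bc
det = (3)(5) - (-2)(5) = 15 - -10 = 25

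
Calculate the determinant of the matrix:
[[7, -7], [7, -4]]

For a 2×2 matrix [[a, b], [c, d]], det = ad - bc
det = (7)(-4) - (-7)(7) = -28 - -49 = 21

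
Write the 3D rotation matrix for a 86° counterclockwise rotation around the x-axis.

Rotation matrix for counterclockwise 86° around x-axis:
cos(86°) = 0.0698, sin(86°) = 0.9976
Result: [[1, 0, 0], [0, 0.0698, -0.9976], [0, 0.9976, 0.0698]]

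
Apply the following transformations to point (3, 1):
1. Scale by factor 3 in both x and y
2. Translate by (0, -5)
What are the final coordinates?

Step 1: Scale (3, 1) by 3 → (9, 3)
Step 2: Translate by (0, -5) → (9, -2)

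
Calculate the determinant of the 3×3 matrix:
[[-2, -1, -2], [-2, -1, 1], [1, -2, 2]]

Expansion along first row:
det = -2·det([[-1,1],[-2,2]]) - -1·det([[-2,1],[1,2]]) + -2·det([[-2,-1],[1,-2]])
    = -2·(-1·2 - 1·-2) - -1·(-2·2 - 1·1) + -2·(-2·-2 - -1·1)
    = -2·0 - -1·-5 + -2·5
    = 0 + -5 + -10 = -15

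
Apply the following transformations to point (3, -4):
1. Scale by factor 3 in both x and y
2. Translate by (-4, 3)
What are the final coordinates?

Step 1: Scale (3, -4) by 3 → (9, -12)
Step 2: Translate by (-4, 3) → (5, -9)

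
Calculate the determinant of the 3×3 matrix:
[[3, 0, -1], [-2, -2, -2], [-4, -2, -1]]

Expansion along first row:
det = 3·det([[-2,-2],[-2,-1]]) - 0·det([[-2,-2],[-4,-1]]) + -1·det([[-2,-2],[-4,-2]])
    = 3·(-2·-1 - -2·-2) - 0·(-2·-1 - -2·-4) + -1·(-2·-2 - -2·-4)
    = 3·-2 - 0·-6 + -1·-4
    = -6 + 0 + 4 = -2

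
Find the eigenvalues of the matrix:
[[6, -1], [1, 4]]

Characteristic equation: det(A - λI) = 0
λ² - (trace)λ + (det) = 0
trace = 6 + 4 = 10, det = (6)(4) - (-1)(1) = 25
λ² - (10)λ + (25) = 0
λ = (10 ± √((10)² - 4·(25))) / 2 = (10 ± √0) / 2
Solving: λ = 5, 5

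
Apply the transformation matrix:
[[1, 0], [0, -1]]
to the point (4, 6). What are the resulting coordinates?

Matrix multiplication:
[[1, 0], [0, -1]] × [4, 6]ᵀ
= [(1)(4) + (0)(6), (0)(4) + (-1)(6)]ᵀ
= [4, -6]ᵀ
Result: (4, -6)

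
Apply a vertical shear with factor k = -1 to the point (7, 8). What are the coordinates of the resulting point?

Shear matrix for vertical shear with factor k = -1:
[[1, 0], [-1, 1]]
Result: (7, 8) → (7, 1)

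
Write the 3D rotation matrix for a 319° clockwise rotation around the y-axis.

Rotation matrix for clockwise 319° around y-axis:
A clockwise rotation by 319° is a counterclockwise rotation by -319°.
cos(-319°) = 0.7547, sin(-319°) = 0.6561
Result: [[0.7547, 0, 0.6561], [0, 1, 0], [-0.6561, 0, 0.7547]]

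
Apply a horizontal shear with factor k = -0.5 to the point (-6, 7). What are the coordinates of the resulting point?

Shear matrix for horizontal shear with factor k = -0.5:
[[1, -0.50], [0, 1]]
Result: (-6, 7) → (-9.5, 7)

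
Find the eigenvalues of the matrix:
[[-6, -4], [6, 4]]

Characteristic equation: det(A - λI) = 0
λ² - (trace)λ + (det) = 0
trace = -6 + 4 = -2, det = (-6)(4) - (-4)(6) = 0
λ² - (-2)λ + (0) = 0
λ = (-2 ± √((-2)² - 4·(0))) / 2 = (-2 ± √4) / 2
Solving: λ = -2, 0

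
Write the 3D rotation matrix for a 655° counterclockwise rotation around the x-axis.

Rotation matrix for counterclockwise 655° around x-axis:
cos(655°) = 0.4226, sin(655°) = -0.9063
Result: [[1, 0, 0], [0, 0.4226, 0.9063], [0, -0.9063, 0.4226]]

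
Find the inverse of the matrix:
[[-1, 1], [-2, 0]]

For [[a,b],[c,d]], inverse = (1/det)·[[d,-b],[-c,a]]
det = (-1)(0) - (1)(-2) = 0 - -2 = 2
Inverse = (1/2)·[[0, -1], [2, -1]]
= [[0, -1/2], [1, -1/2]]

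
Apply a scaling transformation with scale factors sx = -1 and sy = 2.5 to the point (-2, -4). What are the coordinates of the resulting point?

Scaling matrix:
[[-1, 0], [0, 2.50]]
Result: (-2 × -1, -4 × 2.5) = (2, -10)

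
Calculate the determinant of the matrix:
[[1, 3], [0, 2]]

For a 2×2 matrix [[a, b], [c, d]], det = ad - bc
det = (1)(2) - (3)(0) = 2 - 0 = 2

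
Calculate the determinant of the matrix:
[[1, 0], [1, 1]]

For a 2×2 matrix [[a, b], [c, d]], det = ad - bc
det = (1)(1) - (0)(1) = 1 - 0 = 1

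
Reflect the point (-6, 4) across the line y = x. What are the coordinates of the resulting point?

Reflection across line y = x: (-6, 4) → (4, -6)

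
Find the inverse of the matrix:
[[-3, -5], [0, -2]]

For [[a,b],[c,d]], inverse = (1/det)·[[d,-b],[-c,a]]
det = (-3)(-2) - (-5)(0) = 6 - 0 = 6
Inverse = (1/6)·[[-2, 5], [0, -3]]
= [[-1/3, 5/6], [0, -1/2]]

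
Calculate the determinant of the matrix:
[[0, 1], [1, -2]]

For a 2×2 matrix [[a, b], [c, d]], det = ad - bc
det = (0)(-2) - (1)(1) = 0 - 1 = -1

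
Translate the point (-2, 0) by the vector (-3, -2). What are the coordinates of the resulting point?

Translation by (-3, -2) (homogeneous matrix [[1, 0, -3], [0, 1, -2], [0, 0, 1]]):
x' = -2 + -3 = -5
y' = 0 + -2 = -2
Result: (-5, -2)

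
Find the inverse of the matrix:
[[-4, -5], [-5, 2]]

For [[a,b],[c,d]], inverse = (1/det)·[[d,-b],[-c,a]]
det = (-4)(2) - (-5)(-5) = -8 - 25 = -33
Inverse = (1/-33)·[[2, 5], [5, -4]]
= [[-2/33, -5/33], [-5/33, 4/33]]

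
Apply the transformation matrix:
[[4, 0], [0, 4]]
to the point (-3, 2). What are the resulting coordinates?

Matrix multiplication:
[[4, 0], [0, 4]] × [-3, 2]ᵀ
= [(4)(-3) + (0)(2), (0)(-3) + (4)(2)]ᵀ
= [-12, 8]ᵀ
Result: (-12, 8)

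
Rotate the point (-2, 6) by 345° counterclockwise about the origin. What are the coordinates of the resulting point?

Rotation matrix for 345°: [[cos 345°, -sin 345°], [sin 345°, cos 345°]] ≈ [[0.965926, 0.258819], [-0.258819, 0.965926]]
[[0.965926, 0.258819], [-0.258819, 0.965926]] × [-2, 6]ᵀ ≈ [-0.3789, 6.3132]ᵀ
Result: (-0.3789, 6.3132)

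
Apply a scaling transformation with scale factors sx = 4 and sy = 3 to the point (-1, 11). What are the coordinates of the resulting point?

Scaling matrix:
[[4, 0], [0, 3]]
Result: (-1 × 4, 11 × 3) = (-4, 33)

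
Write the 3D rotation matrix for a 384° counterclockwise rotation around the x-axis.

Rotation matrix for counterclockwise 384° around x-axis:
cos(384°) = 0.9135, sin(384°) = 0.4067
Result: [[1, 0, 0], [0, 0.9135, -0.4067], [0, 0.4067, 0.9135]]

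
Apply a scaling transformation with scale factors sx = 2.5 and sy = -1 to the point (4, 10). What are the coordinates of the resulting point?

Scaling matrix:
[[2.50, 0], [0, -1]]
Result: (4 × 2.5, 10 × -1) = (10, -10)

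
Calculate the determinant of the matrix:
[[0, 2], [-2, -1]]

For a 2×2 matrix [[a, b], [c, d]], det = ad - bc
det = (0)(-1) - (2)(-2) = 0 - -4 = 4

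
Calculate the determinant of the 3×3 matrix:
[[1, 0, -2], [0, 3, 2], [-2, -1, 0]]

Expansion along first row:
det = 1·det([[3,2],[-1,0]]) - 0·det([[0,2],[-2,0]]) + -2·det([[0,3],[-2,-1]])
    = 1·(3·0 - 2·-1) - 0·(0·0 - 2·-2) + -2·(0·-1 - 3·-2)
    = 1·2 - 0·4 + -2·6
    = 2 + 0 + -12 = -10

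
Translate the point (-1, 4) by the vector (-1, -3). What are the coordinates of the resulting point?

Translation by (-1, -3) (homogeneous matrix [[1, 0, -1], [0, 1, -3], [0, 0, 1]]):
x' = -1 + -1 = -2
y' = 4 + -3 = 1
Result: (-2, 1)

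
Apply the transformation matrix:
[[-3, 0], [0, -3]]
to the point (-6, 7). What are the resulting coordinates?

Matrix multiplication:
[[-3, 0], [0, -3]] × [-6, 7]ᵀ
= [(-3)(-6) + (0)(7), (0)(-6) + (-3)(7)]ᵀ
= [18, -21]ᵀ
Result: (18, -21)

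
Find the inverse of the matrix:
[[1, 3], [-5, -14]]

For [[a,b],[c,d]], inverse = (1/det)·[[d,-b],[-c,a]]
det = (1)(-14) - (3)(-5) = -14 - -15 = 1
Inverse = [[-14, -3], [5, 1]]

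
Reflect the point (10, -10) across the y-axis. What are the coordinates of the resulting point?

Reflection across y-axis: (10, -10) → (-10, -10)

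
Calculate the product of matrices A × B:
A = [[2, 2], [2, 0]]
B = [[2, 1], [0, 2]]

Matrix multiplication:
C[0][0] = 2×2 + 2×0 = 4
C[0][1] = 2×1 + 2×2 = 6
C[1][0] = 2×2 + 0×0 = 4
C[1][1] = 2×1 + 0×2 = 2
Result: [[4, 6], [4, 2]]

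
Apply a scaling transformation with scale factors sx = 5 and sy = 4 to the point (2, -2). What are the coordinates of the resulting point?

Scaling matrix:
[[5, 0], [0, 4]]
Result: (2 × 5, -2 × 4) = (10, -8)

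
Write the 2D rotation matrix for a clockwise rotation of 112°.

Rotation matrix formula: [[cos θ, -sin θ], [sin θ, cos θ]]
A clockwise rotation by 112° is equivalent to a counterclockwise rotation by -112°.
For θ = -112°:
cos(-112°) = -0.3746
sin(-112°) = -0.9272
Result: [[-0.3746, 0.9272], [-0.9272, -0.3746]]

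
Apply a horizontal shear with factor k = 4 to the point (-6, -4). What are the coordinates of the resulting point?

Shear matrix for horizontal shear with factor k = 4:
[[1, 4], [0, 1]]
Result: (-6, -4) → (-22, -4)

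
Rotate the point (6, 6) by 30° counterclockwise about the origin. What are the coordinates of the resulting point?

Rotation matrix for 30°: [[cos 30°, -sin 30°], [sin 30°, cos 30°]] ≈ [[0.866025, -0.500000], [0.500000, 0.866025]]
[[0.866025, -0.500000], [0.500000, 0.866025]] × [6, 6]ᵀ ≈ [2.1962, 8.1962]ᵀ
Result: (2.1962, 8.1962)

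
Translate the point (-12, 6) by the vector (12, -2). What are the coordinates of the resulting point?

Translation by (12, -2) (homogeneous matrix [[1, 0, 12], [0, 1, -2], [0, 0, 1]]):
x' = -12 + 12 = 0
y' = 6 + -2 = 4
Result: (0, 4)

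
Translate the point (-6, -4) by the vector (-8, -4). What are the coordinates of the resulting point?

Translation by (-8, -4) (homogeneous matrix [[1, 0, -8], [0, 1, -4], [0, 0, 1]]):
x' = -6 + -8 = -14
y' = -4 + -4 = -8
Result: (-14, -8)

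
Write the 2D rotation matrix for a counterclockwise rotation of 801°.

Rotation matrix formula: [[cos θ, -sin θ], [sin θ, cos θ]]
For θ = 801°:
cos(801°) = 0.1564
sin(801°) = 0.9877
Result: [[0.1564, -0.9877], [0.9877, 0.1564]]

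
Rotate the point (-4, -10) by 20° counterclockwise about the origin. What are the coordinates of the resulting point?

Rotation matrix for 20°: [[cos 20°, -sin 20°], [sin 20°, cos 20°]] ≈ [[0.939693, -0.342020], [0.342020, 0.939693]]
[[0.939693, -0.342020], [0.342020, 0.939693]] × [-4, -10]ᵀ ≈ [-0.3386, -10.7650]ᵀ
Result: (-0.3386, -10.7650)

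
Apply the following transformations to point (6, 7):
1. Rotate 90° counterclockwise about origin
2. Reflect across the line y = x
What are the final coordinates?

Step 1: Rotate 90° → (-7, 6)
Step 2: Reflect across line y = x → (6, -7)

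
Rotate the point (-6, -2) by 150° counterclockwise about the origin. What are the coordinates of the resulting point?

Rotation matrix for 150°: [[cos 150°, -sin 150°], [sin 150°, cos 150°]] ≈ [[-0.866025, -0.500000], [0.500000, -0.866025]]
[[-0.866025, -0.500000], [0.500000, -0.866025]] × [-6, -2]ᵀ ≈ [6.1962, -1.2679]ᵀ
Result: (6.1962, -1.2679)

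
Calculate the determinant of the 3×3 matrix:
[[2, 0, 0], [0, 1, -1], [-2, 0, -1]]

Expansion along first row:
det = 2·det([[1,-1],[0,-1]]) - 0·det([[0,-1],[-2,-1]]) + 0·det([[0,1],[-2,0]])
    = 2·(1·-1 - -1·0) - 0·(0·-1 - -1·-2) + 0·(0·0 - 1·-2)
    = 2·-1 - 0·-2 + 0·2
    = -2 + 0 + 0 = -2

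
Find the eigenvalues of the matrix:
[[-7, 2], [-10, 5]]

Characteristic equation: det(A - λI) = 0
λ² - (trace)λ + (det) = 0
trace = -7 + 5 = -2, det = (-7)(5) - (2)(-10) = -15
λ² - (-2)λ + (-15) = 0
λ = (-2 ± √((-2)² - 4·(-15))) / 2 = (-2 ± √64) / 2
Solving: λ = -5, 3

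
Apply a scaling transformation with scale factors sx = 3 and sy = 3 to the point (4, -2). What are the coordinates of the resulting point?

Scaling matrix:
[[3, 0], [0, 3]]
Result: (4 × 3, -2 × 3) = (12, -6)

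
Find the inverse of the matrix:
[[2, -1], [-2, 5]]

For [[a,b],[c,d]], inverse = (1/det)·[[d,-b],[-c,a]]
det = (2)(5) - (-1)(-2) = 10 - 2 = 8
Inverse = (1/8)·[[5, 1], [2, 2]]
= [[5/8, 1/8], [1/4, 1/4]]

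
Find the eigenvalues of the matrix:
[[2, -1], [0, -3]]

Characteristic equation: det(A - λI) = 0
λ² - (trace)λ + (det) = 0
trace = 2 + -3 = -1, det = (2)(-3) - (-1)(0) = -6
λ² - (-1)λ + (-6) = 0
λ = (-1 ± √((-1)² - 4·(-6))) / 2 = (-1 ± √25) / 2
Solving: λ = -3, 2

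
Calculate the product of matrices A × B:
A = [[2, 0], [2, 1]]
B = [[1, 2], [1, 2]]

Matrix multiplication:
C[0][0] = 2×1 + 0×1 = 2
C[0][1] = 2×2 + 0×2 = 4
C[1][0] = 2×1 + 1×1 = 3
C[1][1] = 2×2 + 1×2 = 6
Result: [[2, 4], [3, 6]]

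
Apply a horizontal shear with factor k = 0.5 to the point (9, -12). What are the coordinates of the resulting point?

Shear matrix for horizontal shear with factor k = 0.5:
[[1, 0.50], [0, 1]]
Result: (9, -12) → (3, -12)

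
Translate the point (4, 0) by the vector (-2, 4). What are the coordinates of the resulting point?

Translation by (-2, 4) (homogeneous matrix [[1, 0, -2], [0, 1, 4], [0, 0, 1]]):
x' = 4 + -2 = 2
y' = 0 + 4 = 4
Result: (2, 4)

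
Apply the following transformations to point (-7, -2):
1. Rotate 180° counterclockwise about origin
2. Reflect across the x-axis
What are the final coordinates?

Step 1: Rotate 180° → (7, 2)
Step 2: Reflect across x-axis → (7, -2)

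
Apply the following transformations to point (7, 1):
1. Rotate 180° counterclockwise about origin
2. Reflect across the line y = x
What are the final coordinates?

Step 1: Rotate 180° → (-7, -1)
Step 2: Reflect across line y = x → (-1, -7)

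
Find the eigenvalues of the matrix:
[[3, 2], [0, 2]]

Characteristic equation: det(A - λI) = 0
λ² - (trace)λ + (det) = 0
trace = 3 + 2 = 5, det = (3)(2) - (2)(0) = 6
λ² - (5)λ + (6) = 0
λ = (5 ± √((5)² - 4·(6))) / 2 = (5 ± √1) / 2
Solving: λ = 2, 3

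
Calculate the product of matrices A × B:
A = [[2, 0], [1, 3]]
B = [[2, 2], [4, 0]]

Matrix multiplication:
C[0][0] = 2×2 + 0×4 = 4
C[0][1] = 2×2 + 0×0 = 4
C[1][0] = 1×2 + 3×4 = 14
C[1][1] = 1×2 + 3×0 = 2
Result: [[4, 4], [14, 2]]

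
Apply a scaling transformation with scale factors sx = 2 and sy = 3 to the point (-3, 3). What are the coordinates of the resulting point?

Scaling matrix:
[[2, 0], [0, 3]]
Result: (-3 × 2, 3 × 3) = (-6, 9)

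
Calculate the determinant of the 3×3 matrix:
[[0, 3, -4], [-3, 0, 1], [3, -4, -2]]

Expansion along first row:
det = 0·det([[0,1],[-4,-2]]) - 3·det([[-3,1],[3,-2]]) + -4·det([[-3,0],[3,-4]])
    = 0·(0·-2 - 1·-4) - 3·(-3·-2 - 1·3) + -4·(-3·-4 - 0·3)
    = 0·4 - 3·3 + -4·12
    = 0 + -9 + -48 = -57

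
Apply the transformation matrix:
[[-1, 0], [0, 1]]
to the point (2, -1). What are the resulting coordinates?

Matrix multiplication:
[[-1, 0], [0, 1]] × [2, -1]ᵀ
= [(-1)(2) + (0)(-1), (0)(2) + (1)(-1)]ᵀ
= [-2, -1]ᵀ
Result: (-2, -1)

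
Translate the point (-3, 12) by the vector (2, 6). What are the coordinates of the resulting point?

Translation by (2, 6) (homogeneous matrix [[1, 0, 2], [0, 1, 6], [0, 0, 1]]):
x' = -3 + 2 = -1
y' = 12 + 6 = 18
Result: (-1, 18)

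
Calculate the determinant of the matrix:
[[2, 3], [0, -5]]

For a 2×2 matrix [[a, b], [c, d]], det = ad - bc
det = (2)(-5) - (3)(0) = -10 - 0 = -10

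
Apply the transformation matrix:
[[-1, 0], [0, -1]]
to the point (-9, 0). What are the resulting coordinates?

Matrix multiplication:
[[-1, 0], [0, -1]] × [-9, 0]ᵀ
= [(-1)(-9) + (0)(0), (0)(-9) + (-1)(0)]ᵀ
= [9, 0]ᵀ
Result: (9, 0)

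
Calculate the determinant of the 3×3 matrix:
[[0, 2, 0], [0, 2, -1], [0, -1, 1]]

Expansion along first row:
det = 0·det([[2,-1],[-1,1]]) - 2·det([[0,-1],[0,1]]) + 0·det([[0,2],[0,-1]])
    = 0·(2·1 - -1·-1) - 2·(0·1 - -1·0) + 0·(0·-1 - 2·0)
    = 0·1 - 2·0 + 0·0
    = 0 + 0 + 0 = 0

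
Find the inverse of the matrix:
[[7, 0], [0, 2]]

For [[a,b],[c,d]], inverse = (1/det)·[[d,-b],[-c,a]]
det = (7)(2) - (0)(0) = 14 - 0 = 14
Inverse = (1/14)·[[2, 0], [0, 7]]
= [[1/7, 0], [0, 1/2]]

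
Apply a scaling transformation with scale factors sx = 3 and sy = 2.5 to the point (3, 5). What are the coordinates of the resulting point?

Scaling matrix:
[[3, 0], [0, 2.50]]
Result: (3 × 3, 5 × 2.5) = (9, 12.5)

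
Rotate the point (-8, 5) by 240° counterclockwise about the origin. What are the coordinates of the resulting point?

Rotation matrix for 240°: [[cos 240°, -sin 240°], [sin 240°, cos 240°]] ≈ [[-0.500000, 0.866025], [-0.866025, -0.500000]]
[[-0.500000, 0.866025], [-0.866025, -0.500000]] × [-8, 5]ᵀ ≈ [8.3301, 4.4282]ᵀ
Result: (8.3301, 4.4282)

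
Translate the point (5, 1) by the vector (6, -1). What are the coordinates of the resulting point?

Translation by (6, -1) (homogeneous matrix [[1, 0, 6], [0, 1, -1], [0, 0, 1]]):
x' = 5 + 6 = 11
y' = 1 + -1 = 0
Result: (11, 0)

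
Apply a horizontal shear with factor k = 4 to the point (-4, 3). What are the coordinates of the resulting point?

Shear matrix for horizontal shear with factor k = 4:
[[1, 4], [0, 1]]
Result: (-4, 3) → (8, 3)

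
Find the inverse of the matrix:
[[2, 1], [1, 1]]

For [[a,b],[c,d]], inverse = (1/det)·[[d,-b],[-c,a]]
det = (2)(1) - (1)(1) = 2 - 1 = 1
Inverse = [[1, -1], [-1, 2]]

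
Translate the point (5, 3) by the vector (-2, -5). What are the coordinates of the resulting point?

Translation by (-2, -5) (homogeneous matrix [[1, 0, -2], [0, 1, -5], [0, 0, 1]]):
x' = 5 + -2 = 3
y' = 3 + -5 = -2
Result: (3, -2)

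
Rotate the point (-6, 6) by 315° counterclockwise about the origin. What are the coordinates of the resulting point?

Rotation matrix for 315°: [[cos 315°, -sin 315°], [sin 315°, cos 315°]] ≈ [[0.707107, 0.707107], [-0.707107, 0.707107]]
[[0.707107, 0.707107], [-0.707107, 0.707107]] × [-6, 6]ᵀ ≈ [0, 8.4853]ᵀ
Result: (0, 8.4853)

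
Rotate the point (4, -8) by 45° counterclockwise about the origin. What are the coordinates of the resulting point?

Rotation matrix for 45°: [[cos 45°, -sin 45°], [sin 45°, cos 45°]] ≈ [[0.707107, -0.707107], [0.707107, 0.707107]]
[[0.707107, -0.707107], [0.707107, 0.707107]] × [4, -8]ᵀ ≈ [8.4853, -2.8284]ᵀ
Result: (8.4853, -2.8284)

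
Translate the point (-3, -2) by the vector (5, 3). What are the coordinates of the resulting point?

Translation by (5, 3) (homogeneous matrix [[1, 0, 5], [0, 1, 3], [0, 0, 1]]):
x' = -3 + 5 = 2
y' = -2 + 3 = 1
Result: (2, 1)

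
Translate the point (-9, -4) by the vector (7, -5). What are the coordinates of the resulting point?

Translation by (7, -5) (homogeneous matrix [[1, 0, 7], [0, 1, -5], [0, 0, 1]]):
x' = -9 + 7 = -2
y' = -4 + -5 = -9
Result: (-2, -9)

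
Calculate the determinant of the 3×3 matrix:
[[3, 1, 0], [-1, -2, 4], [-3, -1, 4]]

Expansion along first row:
det = 3·det([[-2,4],[-1,4]]) - 1·det([[-1,4],[-3,4]]) + 0·det([[-1,-2],[-3,-1]])
    = 3·(-2·4 - 4·-1) - 1·(-1·4 - 4·-3) + 0·(-1·-1 - -2·-3)
    = 3·-4 - 1·8 + 0·-5
    = -12 + -8 + 0 = -20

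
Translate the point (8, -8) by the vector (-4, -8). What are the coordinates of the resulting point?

Translation by (-4, -8) (homogeneous matrix [[1, 0, -4], [0, 1, -8], [0, 0, 1]]):
x' = 8 + -4 = 4
y' = -8 + -8 = -16
Result: (4, -16)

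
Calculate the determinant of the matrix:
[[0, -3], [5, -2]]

For a 2×2 matrix [[a, b], [c, d]], det = ad - bc
det = (0)(-2) - (-3)(5) = 0 - -15 = 15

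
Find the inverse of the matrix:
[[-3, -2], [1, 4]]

For [[a,b],[c,d]], inverse = (1/det)·[[d,-b],[-c,a]]
det = (-3)(4) - (-2)(1) = -12 - -2 = -10
Inverse = (1/-10)·[[4, 2], [-1, -3]]
= [[-2/5, -1/5], [1/10, 3/10]]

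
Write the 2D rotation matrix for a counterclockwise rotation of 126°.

Rotation matrix formula: [[cos θ, -sin θ], [sin θ, cos θ]]
For θ = 126°:
cos(126°) = -0.5878
sin(126°) = 0.8090
Result: [[-0.5878, -0.8090], [0.8090, -0.5878]]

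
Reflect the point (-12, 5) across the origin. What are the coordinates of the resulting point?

Reflection across origin: (-12, 5) → (12, -5)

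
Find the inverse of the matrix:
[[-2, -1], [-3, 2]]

For [[a,b],[c,d]], inverse = (1/det)·[[d,-b],[-c,a]]
det = (-2)(2) - (-1)(-3) = -4 - 3 = -7
Inverse = (1/-7)·[[2, 1], [3, -2]]
= [[-2/7, -1/7], [-3/7, 2/7]]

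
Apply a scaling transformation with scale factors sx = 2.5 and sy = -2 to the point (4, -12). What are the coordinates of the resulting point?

Scaling matrix:
[[2.50, 0], [0, -2]]
Result: (4 × 2.5, -12 × -2) = (10, 24)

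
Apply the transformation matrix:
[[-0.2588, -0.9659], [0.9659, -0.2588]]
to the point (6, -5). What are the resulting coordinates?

Matrix multiplication:
[[-0.2588, -0.9659], [0.9659, -0.2588]] × [6, -5]ᵀ
= [(-0.2588)(6) + (-0.9659)(-5), (0.9659)(6) + (-0.2588)(-5)]ᵀ
= [3.2767, 7.0894]ᵀ
Result: (3.2767, 7.0894)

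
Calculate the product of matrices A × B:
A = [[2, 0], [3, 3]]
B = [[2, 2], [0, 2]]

Matrix multiplication:
C[0][0] = 2×2 + 0×0 = 4
C[0][1] = 2×2 + 0×2 = 4
C[1][0] = 3×2 + 3×0 = 6
C[1][1] = 3×2 + 3×2 = 12
Result: [[4, 4], [6, 12]]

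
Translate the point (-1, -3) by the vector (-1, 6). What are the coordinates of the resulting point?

Translation by (-1, 6) (homogeneous matrix [[1, 0, -1], [0, 1, 6], [0, 0, 1]]):
x' = -1 + -1 = -2
y' = -3 + 6 = 3
Result: (-2, 3)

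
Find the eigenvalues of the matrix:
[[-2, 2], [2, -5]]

Characteristic equation: det(A - λI) = 0
λ² - (trace)λ + (det) = 0
trace = -2 + -5 = -7, det = (-2)(-5) - (2)(2) = 6
λ² - (-7)λ + (6) = 0
λ = (-7 ± √((-7)² - 4·(6))) / 2 = (-7 ± √25) / 2
Solving: λ = -6, -1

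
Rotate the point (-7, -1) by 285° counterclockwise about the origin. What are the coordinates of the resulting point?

Rotation matrix for 285°: [[cos 285°, -sin 285°], [sin 285°, cos 285°]] ≈ [[0.258819, 0.965926], [-0.965926, 0.258819]]
[[0.258819, 0.965926], [-0.965926, 0.258819]] × [-7, -1]ᵀ ≈ [-2.7777, 6.5027]ᵀ
Result: (-2.7777, 6.5027)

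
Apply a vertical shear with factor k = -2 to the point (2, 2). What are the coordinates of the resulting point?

Shear matrix for vertical shear with factor k = -2:
[[1, 0], [-2, 1]]
Result: (2, 2) → (2, -2)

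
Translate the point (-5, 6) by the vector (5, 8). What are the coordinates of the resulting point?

Translation by (5, 8) (homogeneous matrix [[1, 0, 5], [0, 1, 8], [0, 0, 1]]):
x' = -5 + 5 = 0
y' = 6 + 8 = 14
Result: (0, 14)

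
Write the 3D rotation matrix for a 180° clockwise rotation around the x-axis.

Rotation matrix for clockwise 180° around x-axis:
A clockwise rotation by 180° is a counterclockwise rotation by -180°.
cos(-180°) = -1, sin(-180°) = 0
Result: [[1, 0, 0], [0, -1, 0], [0, 0, -1]]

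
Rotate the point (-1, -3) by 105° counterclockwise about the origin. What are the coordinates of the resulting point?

Rotation matrix for 105°: [[cos 105°, -sin 105°], [sin 105°, cos 105°]] ≈ [[-0.258819, -0.965926], [0.965926, -0.258819]]
[[-0.258819, -0.965926], [0.965926, -0.258819]] × [-1, -3]ᵀ ≈ [3.1566, -0.1895]ᵀ
Result: (3.1566, -0.1895)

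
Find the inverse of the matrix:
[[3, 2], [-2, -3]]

For [[a,b],[c,d]], inverse = (1/det)·[[d,-b],[-c,a]]
det = (3)(-3) - (2)(-2) = -9 - -4 = -5
Inverse = (1/-5)·[[-3, -2], [2, 3]]
= [[3/5, 2/5], [-2/5, -3/5]]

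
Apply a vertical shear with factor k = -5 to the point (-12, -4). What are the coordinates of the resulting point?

Shear matrix for vertical shear with factor k = -5:
[[1, 0], [-5, 1]]
Result: (-12, -4) → (-12, 56)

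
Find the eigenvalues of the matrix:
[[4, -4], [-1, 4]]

Characteristic equation: det(A - λI) = 0
λ² - (trace)λ + (det) = 0
trace = 4 + 4 = 8, det = (4)(4) - (-4)(-1) = 12
λ² - (8)λ + (12) = 0
λ = (8 ± √((8)² - 4·(12))) / 2 = (8 ± √16) / 2
Solving: λ = 2, 6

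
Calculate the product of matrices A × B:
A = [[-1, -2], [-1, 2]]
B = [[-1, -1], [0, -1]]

Matrix multiplication:
C[0][0] = -1×-1 + -2×0 = 1
C[0][1] = -1×-1 + -2×-1 = 3
C[1][0] = -1×-1 + 2×0 = 1
C[1][1] = -1×-1 + 2×-1 = -1
Result: [[1, 3], [1, -1]]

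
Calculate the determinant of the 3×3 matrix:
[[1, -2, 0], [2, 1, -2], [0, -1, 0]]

Expansion along first row:
det = 1·det([[1,-2],[-1,0]]) - -2·det([[2,-2],[0,0]]) + 0·det([[2,1],[0,-1]])
    = 1·(1·0 - -2·-1) - -2·(2·0 - -2·0) + 0·(2·-1 - 1·0)
    = 1·-2 - -2·0 + 0·-2
    = -2 + 0 + 0 = -2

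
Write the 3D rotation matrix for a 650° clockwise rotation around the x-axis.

Rotation matrix for clockwise 650° around x-axis:
A clockwise rotation by 650° is a counterclockwise rotation by -650°.
cos(-650°) = 0.3420, sin(-650°) = 0.9397
Result: [[1, 0, 0], [0, 0.3420, -0.9397], [0, 0.9397, 0.3420]]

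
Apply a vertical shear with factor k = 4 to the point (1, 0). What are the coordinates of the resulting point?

Shear matrix for vertical shear with factor k = 4:
[[1, 0], [4, 1]]
Result: (1, 0) → (1, 4)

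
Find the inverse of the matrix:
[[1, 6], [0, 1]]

For [[a,b],[c,d]], inverse = (1/det)·[[d,-b],[-c,a]]
det = (1)(1) - (6)(0) = 1 - 0 = 1
Inverse = [[1, -6], [0, 1]]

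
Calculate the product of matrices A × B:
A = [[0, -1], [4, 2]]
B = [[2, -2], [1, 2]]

Matrix multiplication:
C[0][0] = 0×2 + -1×1 = -1
C[0][1] = 0×-2 + -1×2 = -2
C[1][0] = 4×2 + 2×1 = 10
C[1][1] = 4×-2 + 2×2 = -4
Result: [[-1, -2], [10, -4]]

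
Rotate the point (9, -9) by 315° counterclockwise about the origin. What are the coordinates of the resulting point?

Rotation matrix for 315°: [[cos 315°, -sin 315°], [sin 315°, cos 315°]] ≈ [[0.707107, 0.707107], [-0.707107, 0.707107]]
[[0.707107, 0.707107], [-0.707107, 0.707107]] × [9, -9]ᵀ ≈ [0, -12.7279]ᵀ
Result: (0, -12.7279)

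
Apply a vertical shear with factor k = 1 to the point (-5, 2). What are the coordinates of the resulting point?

Shear matrix for vertical shear with factor k = 1:
[[1, 0], [1, 1]]
Result: (-5, 2) → (-5, -3)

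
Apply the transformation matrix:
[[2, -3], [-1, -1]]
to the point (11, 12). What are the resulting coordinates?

Matrix multiplication:
[[2, -3], [-1, -1]] × [11, 12]ᵀ
= [(2)(11) + (-3)(12), (-1)(11) + (-1)(12)]ᵀ
= [-14, -23]ᵀ
Result: (-14, -23)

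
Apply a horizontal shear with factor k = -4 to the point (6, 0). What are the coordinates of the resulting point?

Shear matrix for horizontal shear with factor k = -4:
[[1, -4], [0, 1]]
Result: (6, 0) → (6, 0)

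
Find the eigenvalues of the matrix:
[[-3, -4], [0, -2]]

Characteristic equation: det(A - λI) = 0
λ² - (trace)λ + (det) = 0
trace = -3 + -2 = -5, det = (-3)(-2) - (-4)(0) = 6
λ² - (-5)λ + (6) = 0
λ = (-5 ± √((-5)² - 4·(6))) / 2 = (-5 ± √1) / 2
Solving: λ = -3, -2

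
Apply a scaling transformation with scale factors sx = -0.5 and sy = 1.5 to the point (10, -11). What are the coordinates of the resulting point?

Scaling matrix:
[[-0.50, 0], [0, 1.50]]
Result: (10 × -0.5, -11 × 1.5) = (-5, -16.5)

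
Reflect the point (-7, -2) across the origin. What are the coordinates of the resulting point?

Reflection across origin: (-7, -2) → (7, 2)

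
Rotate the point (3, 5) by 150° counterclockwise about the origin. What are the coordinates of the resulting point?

Rotation matrix for 150°: [[cos 150°, -sin 150°], [sin 150°, cos 150°]] ≈ [[-0.866025, -0.500000], [0.500000, -0.866025]]
[[-0.866025, -0.500000], [0.500000, -0.866025]] × [3, 5]ᵀ ≈ [-5.0981, -2.8301]ᵀ
Result: (-5.0981, -2.8301)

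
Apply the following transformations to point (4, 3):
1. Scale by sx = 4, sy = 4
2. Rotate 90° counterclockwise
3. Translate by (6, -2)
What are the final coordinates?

Step 1: Scale → (16, 12)
Step 2: Rotate 90° → (-12, 16)
Step 3: Translate → (-6, 14)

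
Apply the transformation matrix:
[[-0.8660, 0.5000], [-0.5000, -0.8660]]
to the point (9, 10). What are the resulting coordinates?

Matrix multiplication:
[[-0.8660, 0.5000], [-0.5000, -0.8660]] × [9, 10]ᵀ
= [(-0.8660)(9) + (0.5000)(10), (-0.5000)(9) + (-0.8660)(10)]ᵀ
= [-2.7940, -13.1600]ᵀ
Result: (-2.7940, -13.1600)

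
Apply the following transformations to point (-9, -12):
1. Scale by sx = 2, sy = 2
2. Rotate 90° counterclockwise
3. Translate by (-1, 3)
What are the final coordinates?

Step 1: Scale → (-18, -24)
Step 2: Rotate 90° → (24, -18)
Step 3: Translate → (23, -15)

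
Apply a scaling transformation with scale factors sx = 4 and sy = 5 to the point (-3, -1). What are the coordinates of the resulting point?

Scaling matrix:
[[4, 0], [0, 5]]
Result: (-3 × 4, -1 × 5) = (-12, -5)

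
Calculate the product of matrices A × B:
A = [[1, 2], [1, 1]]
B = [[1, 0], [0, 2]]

Matrix multiplication:
C[0][0] = 1×1 + 2×0 = 1
C[0][1] = 1×0 + 2×2 = 4
C[1][0] = 1×1 + 1×0 = 1
C[1][1] = 1×0 + 1×2 = 2
Result: [[1, 4], [1, 2]]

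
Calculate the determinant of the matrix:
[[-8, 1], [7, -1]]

For a 2×2 matrix [[a, b], [c, d]], det = ad - bc
det = (-8)(-1) - (1)(7) = 8 - 7 = 1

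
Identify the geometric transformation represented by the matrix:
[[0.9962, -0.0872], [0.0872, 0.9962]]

This matrix represents: rotation by 5° counterclockwise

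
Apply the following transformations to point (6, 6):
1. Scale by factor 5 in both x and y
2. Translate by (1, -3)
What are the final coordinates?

Step 1: Scale (6, 6) by 5 → (30, 30)
Step 2: Translate by (1, -3) → (31, 27)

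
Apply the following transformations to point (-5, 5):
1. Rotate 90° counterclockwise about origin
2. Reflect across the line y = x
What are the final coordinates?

Step 1: Rotate 90° → (-5, -5)
Step 2: Reflect across line y = x → (-5, -5)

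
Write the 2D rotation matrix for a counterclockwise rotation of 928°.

Rotation matrix formula: [[cos θ, -sin θ], [sin θ, cos θ]]
For θ = 928°:
cos(928°) = -0.8829
sin(928°) = -0.4695
Result: [[-0.8829, 0.4695], [-0.4695, -0.8829]]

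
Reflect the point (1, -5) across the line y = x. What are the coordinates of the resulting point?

Reflection across line y = x: (1, -5) → (-5, 1)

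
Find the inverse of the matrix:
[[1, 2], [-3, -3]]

For [[a,b],[c,d]], inverse = (1/det)·[[d,-b],[-c,a]]
det = (1)(-3) - (2)(-3) = -3 - -6 = 3
Inverse = (1/3)·[[-3, -2], [3, 1]]
= [[-1, -2/3], [1, 1/3]]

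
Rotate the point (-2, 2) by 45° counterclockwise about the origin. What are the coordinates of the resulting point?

Rotation matrix for 45°: [[cos 45°, -sin 45°], [sin 45°, cos 45°]] ≈ [[0.707107, -0.707107], [0.707107, 0.707107]]
[[0.707107, -0.707107], [0.707107, 0.707107]] × [-2, 2]ᵀ ≈ [-2.8284, 0]ᵀ
Result: (-2.8284, 0)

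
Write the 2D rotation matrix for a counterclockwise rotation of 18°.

Rotation matrix formula: [[cos θ, -sin θ], [sin θ, cos θ]]
For θ = 18°:
cos(18°) = 0.9511
sin(18°) = 0.3090
Result: [[0.9511, -0.3090], [0.3090, 0.9511]]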